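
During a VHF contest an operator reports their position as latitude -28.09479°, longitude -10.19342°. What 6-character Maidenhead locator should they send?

IG41vv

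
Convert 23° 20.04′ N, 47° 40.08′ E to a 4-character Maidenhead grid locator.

Add 180° to longitude and 90° to latitude: 227.67, 113.33.
Field (20°×10°, letters A–R): 227.67/20 → 11 → L, 113.33/10 → 11 → L; chars LL.
Square (2°×1°, digits 0–9): 7.67/2 → 3, 3.33/1 → 3; chars 33.

LL33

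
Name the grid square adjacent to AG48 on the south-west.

Longitude square 4; −1 → 3.
Latitude square 8; −1 → 7.

AG37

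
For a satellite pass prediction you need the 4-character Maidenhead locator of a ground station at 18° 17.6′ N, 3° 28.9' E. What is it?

Add 180° to longitude and 90° to latitude: 183.48, 108.29.
Field: lon ⌊183.48/20⌋ = 9 → J; lat ⌊108.29/10⌋ = 10 → K.
Square: lon ⌊3.48/2⌋ = 1; lat ⌊8.29/1⌋ = 8.

JK18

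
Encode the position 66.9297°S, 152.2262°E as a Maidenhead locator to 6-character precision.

QC63cb

Offset from 180°W / 90°S: lon 332.2262°, lat 23.0703°.
Field: 332.2262/20 → 16 → Q, 23.0703/10 → 2 → C; chars QC.
Square: 12.2262/2 → 6, 3.0703/1 → 3; chars 63.
Subsquare: 0.2262/0.0833333 → 2 → c, 0.0703/0.0416667 → 1 → b; chars cb.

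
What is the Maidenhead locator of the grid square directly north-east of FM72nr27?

FM72nr38

Longitude extended square 2; +1 → 3.
Latitude extended square 7; +1 → 8.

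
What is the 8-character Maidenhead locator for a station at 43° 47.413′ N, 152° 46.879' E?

QN63js39

Offset from 180°W / 90°S: lon 332.78132°, lat 133.79022°.
Field: lon ⌊332.78132/20⌋ = 16 → Q; lat ⌊133.79022/10⌋ = 13 → N.
Square: lon ⌊12.78132/2⌋ = 6; lat ⌊3.79022/1⌋ = 3.
Subsquare: lon ⌊0.78132/0.0833333⌋ = 9 → j; lat ⌊0.79022/0.0416667⌋ = 18 → s.
Extended square: lon ⌊0.03132/0.00833333⌋ = 3; lat ⌊0.04022/0.00416667⌋ = 9.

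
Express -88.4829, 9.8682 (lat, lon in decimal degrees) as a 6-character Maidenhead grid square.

JA41wm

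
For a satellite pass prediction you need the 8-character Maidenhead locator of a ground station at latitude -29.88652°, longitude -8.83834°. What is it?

Shift to the Maidenhead origin (180°W, 90°S): lon 171.16166, lat 60.11348.
Field: 171.16166/20 → 8 → I, 60.11348/10 → 6 → G; chars IG.
Square: 11.16166/2 → 5, 0.11348/1 → 0; chars 50.
Subsquare: 1.16166/0.0833333 → 13 → n, 0.11348/0.0416667 → 2 → c; chars nc.
Extended square: 0.07833/0.00833333 → 9, 0.03015/0.00416667 → 7; chars 97.

IG50nc97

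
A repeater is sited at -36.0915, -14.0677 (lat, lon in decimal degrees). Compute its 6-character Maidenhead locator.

Shift to the Maidenhead origin (180°W, 90°S): lon 165.9323, lat 53.9085.
Field: lon ⌊165.9323/20⌋ = 8 → I; lat ⌊53.9085/10⌋ = 5 → F.
Square: lon ⌊5.9323/2⌋ = 2; lat ⌊3.9085/1⌋ = 3.
Subsquare: lon ⌊1.9323/0.0833333⌋ = 23 → x; lat ⌊0.9085/0.0416667⌋ = 21 → v.

IF23xv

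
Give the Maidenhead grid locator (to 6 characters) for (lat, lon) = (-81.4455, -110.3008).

DA48un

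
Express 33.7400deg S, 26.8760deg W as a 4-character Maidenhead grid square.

HF66

Offset from 180°W / 90°S: lon 153.12°, lat 56.26°.
Field: lon ⌊153.12/20⌋ = 7 → H; lat ⌊56.26/10⌋ = 5 → F.
Square: lon ⌊13.12/2⌋ = 6; lat ⌊6.26/1⌋ = 6.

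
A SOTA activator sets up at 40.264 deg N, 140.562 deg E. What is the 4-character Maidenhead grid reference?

Shift to the Maidenhead origin (180°W, 90°S): lon 320.56, lat 130.26.
Field: 320.56/20 → 16 → Q, 130.26/10 → 13 → N; chars QN.
Square: 0.56/2 → 0, 0.26/1 → 0; chars 00.

QN00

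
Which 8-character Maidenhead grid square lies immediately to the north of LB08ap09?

LB08aq00

Latitude extended square 9; +1 → 10, wraps to 0, carry into subsquare.
Latitude subsquare p = 15; +1 → 16 = q.
The longitude characters are unchanged.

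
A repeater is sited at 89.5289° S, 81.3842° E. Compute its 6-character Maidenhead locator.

NA00ql

Shift to the Maidenhead origin (180°W, 90°S): lon 261.3842, lat 0.4711.
Field: lon ⌊261.3842/20⌋ = 13 → N; lat ⌊0.4711/10⌋ = 0 → A.
Square: lon ⌊1.3842/2⌋ = 0; lat ⌊0.4711/1⌋ = 0.
Subsquare: lon ⌊1.3842/0.0833333⌋ = 16 → q; lat ⌊0.4711/0.0416667⌋ = 11 → l.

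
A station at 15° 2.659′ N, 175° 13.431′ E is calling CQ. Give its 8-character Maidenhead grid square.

Add 180° to longitude and 90° to latitude: 355.22385, 105.04432.
Field: lon ⌊355.22385/20⌋ = 17 → R; lat ⌊105.04432/10⌋ = 10 → K.
Square: lon ⌊15.22385/2⌋ = 7; lat ⌊5.04432/1⌋ = 5.
Subsquare: lon ⌊1.22385/0.0833333⌋ = 14 → o; lat ⌊0.04432/0.0416667⌋ = 1 → b.
Extended square: lon ⌊0.05718/0.00833333⌋ = 6; lat ⌊0.00265/0.00416667⌋ = 0.

RK75ob60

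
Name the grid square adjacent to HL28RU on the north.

Latitude subsquare u = 20; +1 → 21 = v.
The longitude characters are unchanged.

HL28rv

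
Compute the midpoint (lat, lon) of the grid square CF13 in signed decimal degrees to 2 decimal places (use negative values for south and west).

-36.50, -137.00

Field C=2, F=5: +2·20° lon, +5·10° lat → SW at lon -140°, lat -40°.
Square 1, 3: +1·2° lon, +3·1° lat → SW at lon -138°, lat -37°.
Cell spans 2° lon × 1° lat. Centre is SW corner plus half of each.
latitude -36.50, longitude -137.00.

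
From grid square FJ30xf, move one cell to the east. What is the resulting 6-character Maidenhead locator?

FJ40af

Longitude subsquare x = 23; +1 → 24, wraps to 0 = a, carry into square.
Longitude square 3; +1 → 4.
The latitude characters are unchanged.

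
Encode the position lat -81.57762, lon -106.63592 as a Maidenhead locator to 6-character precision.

DA68qk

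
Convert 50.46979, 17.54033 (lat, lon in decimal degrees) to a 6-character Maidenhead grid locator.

JO80sl

Offset from 180°W / 90°S: lon 197.5403°, lat 140.4698°.
Field: 197.5403/20 → 9 → J, 140.4698/10 → 14 → O; chars JO.
Square: 17.5403/2 → 8, 0.4698/1 → 0; chars 80.
Subsquare: 1.5403/0.0833333 → 18 → s, 0.4698/0.0416667 → 11 → l; chars sl.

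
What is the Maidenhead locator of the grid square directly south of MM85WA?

MM84wx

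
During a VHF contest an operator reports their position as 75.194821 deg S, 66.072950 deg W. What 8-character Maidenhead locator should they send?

Offset from 180°W / 90°S: lon 113.92705°, lat 14.80518°.
Field: 113.92705/20 → 5 → F, 14.80518/10 → 1 → B; chars FB.
Square: 13.92705/2 → 6, 4.80518/1 → 4; chars 64.
Subsquare: 1.92705/0.0833333 → 23 → x, 0.80518/0.0416667 → 19 → t; chars xt.
Extended square: 0.01038/0.00833333 → 1, 0.01351/0.00416667 → 3; chars 13.

FB64xt13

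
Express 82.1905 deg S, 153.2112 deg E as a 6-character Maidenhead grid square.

Add 180° to longitude and 90° to latitude: 333.2112, 7.8095.
Field: lon ⌊333.2112/20⌋ = 16 → Q; lat ⌊7.8095/10⌋ = 0 → A.
Square: lon ⌊13.2112/2⌋ = 6; lat ⌊7.8095/1⌋ = 7.
Subsquare: lon ⌊1.2112/0.0833333⌋ = 14 → o; lat ⌊0.8095/0.0416667⌋ = 19 → t.

QA67ot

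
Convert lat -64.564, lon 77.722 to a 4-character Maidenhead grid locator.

MC85

Add 180° to longitude and 90° to latitude: 257.72, 25.44.
Field (20°×10°, letters A–R): 257.72/20 → 12 → M, 25.44/10 → 2 → C; chars MC.
Square (2°×1°, digits 0–9): 17.72/2 → 8, 5.44/1 → 5; chars 85.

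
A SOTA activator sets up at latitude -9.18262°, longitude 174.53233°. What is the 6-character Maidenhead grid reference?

RI70gt

Shift to the Maidenhead origin (180°W, 90°S): lon 354.5323, lat 80.8174.
Field (20°×10°, letters A–R): lon ⌊354.5323/20⌋ = 17 → R; lat ⌊80.8174/10⌋ = 8 → I.
Square (2°×1°, digits 0–9): lon ⌊14.5323/2⌋ = 7; lat ⌊0.8174/1⌋ = 0.
Subsquare (5′×2.5′, letters a–x): lon ⌊0.5323/0.0833333⌋ = 6 → g; lat ⌊0.8174/0.0416667⌋ = 19 → t.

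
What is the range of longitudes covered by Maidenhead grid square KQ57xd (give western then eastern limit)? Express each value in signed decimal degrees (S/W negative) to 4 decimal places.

Field K=10, Q=16: +10·20° lon, +16·10° lat → SW at lon 20°, lat 70°.
Square 5, 7: +5·2° lon, +7·1° lat → SW at lon 30°, lat 77°.
Subsquare x=23, d=3: +23·0.0833333° lon, +3·0.0416667° lat → SW at lon 31.9167°, lat 77.125°.
Cell spans 0.0833333° lon × 0.0416667° lat.
west 31.9167, east 32.0000.

31.9167, 32.0000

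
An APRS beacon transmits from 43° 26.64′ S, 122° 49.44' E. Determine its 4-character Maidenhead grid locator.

PE16

Offset from 180°W / 90°S: lon 302.82°, lat 46.56°.
Field: lon ⌊302.82/20⌋ = 15 → P; lat ⌊46.56/10⌋ = 4 → E.
Square: lon ⌊2.82/2⌋ = 1; lat ⌊6.56/1⌋ = 6.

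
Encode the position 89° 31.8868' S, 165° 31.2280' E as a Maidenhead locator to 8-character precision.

RA20sl22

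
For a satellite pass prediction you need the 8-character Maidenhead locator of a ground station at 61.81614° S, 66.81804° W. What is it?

Add 180° to longitude and 90° to latitude: 113.18196, 28.18386.
Field: 113.18196/20 → 5 → F, 28.18386/10 → 2 → C; chars FC.
Square: 13.18196/2 → 6, 8.18386/1 → 8; chars 68.
Subsquare: 1.18196/0.0833333 → 14 → o, 0.18386/0.0416667 → 4 → e; chars oe.
Extended square: 0.01529/0.00833333 → 1, 0.01719/0.00416667 → 4; chars 14.

FC68oe14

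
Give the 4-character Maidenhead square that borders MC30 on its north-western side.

MC21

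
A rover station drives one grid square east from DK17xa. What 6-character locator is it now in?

DK27aa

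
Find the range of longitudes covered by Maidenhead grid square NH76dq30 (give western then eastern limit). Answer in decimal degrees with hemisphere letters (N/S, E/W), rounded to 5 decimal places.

94.27500° E, 94.28333° E

Field N=13, H=7: +13·20° lon, +7·10° lat → SW at lon 80°, lat -20°.
Square 7, 6: +7·2° lon, +6·1° lat → SW at lon 94°, lat -14°.
Subsquare d=3, q=16: +3·0.0833333° lon, +16·0.0416667° lat → SW at lon 94.25°, lat -13.3333°.
Extended square 3, 0: +3·0.00833333° lon, +0·0.00416667° lat → SW at lon 94.275°, lat -13.3333°.
Cell spans 0.00833333° lon × 0.00416667° lat.
west 94.27500° E, east 94.28333° E.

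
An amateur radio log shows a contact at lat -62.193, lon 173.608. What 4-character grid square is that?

RC67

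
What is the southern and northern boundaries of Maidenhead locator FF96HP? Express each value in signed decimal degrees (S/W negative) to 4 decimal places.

Field F=5, F=5: +5·20° lon, +5·10° lat → SW at lon -80°, lat -40°.
Square 9, 6: +9·2° lon, +6·1° lat → SW at lon -62°, lat -34°.
Subsquare h=7, p=15: +7·0.0833333° lon, +15·0.0416667° lat → SW at lon -61.4167°, lat -33.375°.
Cell spans 0.0833333° lon × 0.0416667° lat.
south -33.3750, north -33.3333.

-33.3750, -33.3333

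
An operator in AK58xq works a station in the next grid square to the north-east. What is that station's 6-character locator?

Longitude subsquare x = 23; +1 → 24, wraps to 0 = a, carry into square.
Longitude square 5; +1 → 6.
Latitude subsquare q = 16; +1 → 17 = r.

AK68ar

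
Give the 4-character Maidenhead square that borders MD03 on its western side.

LD93

Longitude square 0; −1 → -1, wraps to 9, carry into field.
Longitude field M = 12; −1 → 11 = L.
The latitude characters are unchanged.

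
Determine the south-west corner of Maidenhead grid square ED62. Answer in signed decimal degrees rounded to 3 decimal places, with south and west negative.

Field E=4, D=3: +4·20° lon, +3·10° lat → SW at lon -100°, lat -60°.
Square 6, 2: +6·2° lon, +2·1° lat → SW at lon -88°, lat -58°.
latitude -58.000, longitude -88.000.

-58.000, -88.000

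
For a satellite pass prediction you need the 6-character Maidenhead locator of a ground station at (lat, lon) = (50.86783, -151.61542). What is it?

BO40eu

Shift to the Maidenhead origin (180°W, 90°S): lon 28.3846, lat 140.8678.
Field: 28.3846/20 → 1 → B, 140.8678/10 → 14 → O; chars BO.
Square: 8.3846/2 → 4, 0.8678/1 → 0; chars 40.
Subsquare: 0.3846/0.0833333 → 4 → e, 0.8678/0.0416667 → 20 → u; chars eu.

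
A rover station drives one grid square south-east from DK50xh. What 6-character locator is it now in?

DK60ag

Longitude subsquare x = 23; +1 → 24, wraps to 0 = a, carry into square.
Longitude square 5; +1 → 6.
Latitude subsquare h = 7; −1 → 6 = g.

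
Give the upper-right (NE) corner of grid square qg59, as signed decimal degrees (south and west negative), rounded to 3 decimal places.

Field Q=16, G=6: +16·20° lon, +6·10° lat → SW at lon 140°, lat -30°.
Square 5, 9: +5·2° lon, +9·1° lat → SW at lon 150°, lat -21°.
Cell spans 2° lon × 1° lat. NE corner is SW corner plus one full cell.
latitude -20.000, longitude 152.000.

-20.000, 152.000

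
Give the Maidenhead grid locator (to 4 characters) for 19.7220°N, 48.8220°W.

Add 180° to longitude and 90° to latitude: 131.18, 109.72.
Field: 131.18/20 → 6 → G, 109.72/10 → 10 → K; chars GK.
Square: 11.18/2 → 5, 9.72/1 → 9; chars 59.

GK59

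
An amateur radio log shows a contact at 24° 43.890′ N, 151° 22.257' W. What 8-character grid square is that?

BL44hr55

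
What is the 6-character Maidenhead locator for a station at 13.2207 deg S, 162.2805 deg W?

Offset from 180°W / 90°S: lon 17.7195°, lat 76.7793°.
Field: lon ⌊17.7195/20⌋ = 0 → A; lat ⌊76.7793/10⌋ = 7 → H.
Square: lon ⌊17.7195/2⌋ = 8; lat ⌊6.7793/1⌋ = 6.
Subsquare: lon ⌊1.7195/0.0833333⌋ = 20 → u; lat ⌊0.7793/0.0416667⌋ = 18 → s.

AH86us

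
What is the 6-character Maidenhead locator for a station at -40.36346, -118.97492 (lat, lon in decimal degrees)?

DE09mp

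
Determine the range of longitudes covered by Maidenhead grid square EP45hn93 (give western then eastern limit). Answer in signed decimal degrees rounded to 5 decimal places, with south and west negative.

-91.34167, -91.33333

Field E=4, P=15: +4·20° lon, +15·10° lat → SW at lon -100°, lat 60°.
Square 4, 5: +4·2° lon, +5·1° lat → SW at lon -92°, lat 65°.
Subsquare h=7, n=13: +7·0.0833333° lon, +13·0.0416667° lat → SW at lon -91.4167°, lat 65.5417°.
Extended square 9, 3: +9·0.00833333° lon, +3·0.00416667° lat → SW at lon -91.3417°, lat 65.5542°.
Cell spans 0.00833333° lon × 0.00416667° lat.
west -91.34167, east -91.33333.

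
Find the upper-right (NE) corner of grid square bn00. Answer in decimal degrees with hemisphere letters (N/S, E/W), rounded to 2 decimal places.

41.00° N, 158.00° W

Field B=1, N=13: +1·20° lon, +13·10° lat → SW at lon -160°, lat 40°.
Square 0, 0: +0·2° lon, +0·1° lat → SW at lon -160°, lat 40°.
Cell spans 2° lon × 1° lat. NE corner is SW corner plus one full cell.
latitude 41.00° N, longitude 158.00° W.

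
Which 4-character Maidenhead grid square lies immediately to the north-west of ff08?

EF99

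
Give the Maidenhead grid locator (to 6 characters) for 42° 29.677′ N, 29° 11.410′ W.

HN52jl

Add 180° to longitude and 90° to latitude: 150.8098, 132.4946.
Field: lon ⌊150.8098/20⌋ = 7 → H; lat ⌊132.4946/10⌋ = 13 → N.
Square: lon ⌊10.8098/2⌋ = 5; lat ⌊2.4946/1⌋ = 2.
Subsquare: lon ⌊0.8098/0.0833333⌋ = 9 → j; lat ⌊0.4946/0.0416667⌋ = 11 → l.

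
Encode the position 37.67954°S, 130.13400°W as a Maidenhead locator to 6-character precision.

Offset from 180°W / 90°S: lon 49.8660°, lat 52.3205°.
Field (20°×10°, letters A–R): 49.8660/20 → 2 → C, 52.3205/10 → 5 → F; chars CF.
Square (2°×1°, digits 0–9): 9.8660/2 → 4, 2.3205/1 → 2; chars 42.
Subsquare (5′×2.5′, letters a–x): 1.8660/0.0833333 → 22 → w, 0.3205/0.0416667 → 7 → h; chars wh.

CF42wh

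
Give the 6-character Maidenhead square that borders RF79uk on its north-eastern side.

RF79vl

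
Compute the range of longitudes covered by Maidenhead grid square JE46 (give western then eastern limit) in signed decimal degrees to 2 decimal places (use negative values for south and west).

Field J=9, E=4: +9·20° lon, +4·10° lat → SW at lon 0°, lat -50°.
Square 4, 6: +4·2° lon, +6·1° lat → SW at lon 8°, lat -44°.
Cell spans 2° lon × 1° lat.
west 8.00, east 10.00.

8.00, 10.00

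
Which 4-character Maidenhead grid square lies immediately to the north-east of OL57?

OL68

Longitude square 5; +1 → 6.
Latitude square 7; +1 → 8.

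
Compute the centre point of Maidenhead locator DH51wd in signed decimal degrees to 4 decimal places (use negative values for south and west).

-18.8542, -108.1250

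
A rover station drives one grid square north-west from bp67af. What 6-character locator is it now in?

Longitude subsquare a = 0; −1 → -1, wraps to 23 = x, carry into square.
Longitude square 6; −1 → 5.
Latitude subsquare f = 5; +1 → 6 = g.

BP57xg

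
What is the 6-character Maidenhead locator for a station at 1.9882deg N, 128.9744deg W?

CJ51mx

Shift to the Maidenhead origin (180°W, 90°S): lon 51.0256, lat 91.9882.
Field: 51.0256/20 → 2 → C, 91.9882/10 → 9 → J; chars CJ.
Square: 11.0256/2 → 5, 1.9882/1 → 1; chars 51.
Subsquare: 1.0256/0.0833333 → 12 → m, 0.9882/0.0416667 → 23 → x; chars mx.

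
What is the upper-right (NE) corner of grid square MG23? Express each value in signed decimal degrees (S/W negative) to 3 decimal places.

-26.000, 66.000

Field M=12, G=6: +12·20° lon, +6·10° lat → SW at lon 60°, lat -30°.
Square 2, 3: +2·2° lon, +3·1° lat → SW at lon 64°, lat -27°.
Cell spans 2° lon × 1° lat. NE corner is SW corner plus one full cell.
latitude -26.000, longitude 66.000.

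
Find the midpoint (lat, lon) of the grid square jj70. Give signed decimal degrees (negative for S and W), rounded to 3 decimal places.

0.500, 15.000

Field J=9, J=9: +9·20° lon, +9·10° lat → SW at lon 0°, lat 0°.
Square 7, 0: +7·2° lon, +0·1° lat → SW at lon 14°, lat 0°.
Cell spans 2° lon × 1° lat. Centre is SW corner plus half of each.
latitude 0.500, longitude 15.000.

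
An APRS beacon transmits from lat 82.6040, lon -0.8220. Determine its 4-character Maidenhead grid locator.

IR92

Add 180° to longitude and 90° to latitude: 179.18, 172.60.
Field: 179.18/20 → 8 → I, 172.60/10 → 17 → R; chars IR.
Square: 19.18/2 → 9, 2.60/1 → 2; chars 92.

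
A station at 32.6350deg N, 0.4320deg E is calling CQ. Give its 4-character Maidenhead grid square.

JM02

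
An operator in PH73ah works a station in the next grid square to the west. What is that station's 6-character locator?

Longitude subsquare a = 0; −1 → -1, wraps to 23 = x, carry into square.
Longitude square 7; −1 → 6.
The latitude characters are unchanged.

PH63xh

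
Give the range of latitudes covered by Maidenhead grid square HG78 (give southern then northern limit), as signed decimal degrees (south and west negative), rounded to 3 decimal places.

-22.000, -21.000

Field H=7, G=6: +7·20° lon, +6·10° lat → SW at lon -40°, lat -30°.
Square 7, 8: +7·2° lon, +8·1° lat → SW at lon -26°, lat -22°.
Cell spans 2° lon × 1° lat.
south -22.000, north -21.000.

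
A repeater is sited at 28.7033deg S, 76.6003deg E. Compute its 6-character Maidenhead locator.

MG81hh

Shift to the Maidenhead origin (180°W, 90°S): lon 256.6003, lat 61.2967.
Field: lon ⌊256.6003/20⌋ = 12 → M; lat ⌊61.2967/10⌋ = 6 → G.
Square: lon ⌊16.6003/2⌋ = 8; lat ⌊1.2967/1⌋ = 1.
Subsquare: lon ⌊0.6003/0.0833333⌋ = 7 → h; lat ⌊0.2967/0.0416667⌋ = 7 → h.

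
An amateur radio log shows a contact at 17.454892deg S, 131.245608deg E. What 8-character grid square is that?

Add 180° to longitude and 90° to latitude: 311.24561, 72.54511.
Field: lon ⌊311.24561/20⌋ = 15 → P; lat ⌊72.54511/10⌋ = 7 → H.
Square: lon ⌊11.24561/2⌋ = 5; lat ⌊2.54511/1⌋ = 2.
Subsquare: lon ⌊1.24561/0.0833333⌋ = 14 → o; lat ⌊0.54511/0.0416667⌋ = 13 → n.
Extended square: lon ⌊0.07894/0.00833333⌋ = 9; lat ⌊0.00344/0.00416667⌋ = 0.

PH52on90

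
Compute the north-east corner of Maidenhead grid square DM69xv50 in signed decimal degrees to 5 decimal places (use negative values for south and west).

Field D=3, M=12: +3·20° lon, +12·10° lat → SW at lon -120°, lat 30°.
Square 6, 9: +6·2° lon, +9·1° lat → SW at lon -108°, lat 39°.
Subsquare x=23, v=21: +23·0.0833333° lon, +21·0.0416667° lat → SW at lon -106.083°, lat 39.875°.
Extended square 5, 0: +5·0.00833333° lon, +0·0.00416667° lat → SW at lon -106.042°, lat 39.875°.
Cell spans 0.00833333° lon × 0.00416667° lat. NE corner is SW corner plus one full cell.
latitude 39.87917, longitude -106.03333.

39.87917, -106.03333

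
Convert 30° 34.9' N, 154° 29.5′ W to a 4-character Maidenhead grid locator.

Shift to the Maidenhead origin (180°W, 90°S): lon 25.51, lat 120.58.
Field: 25.51/20 → 1 → B, 120.58/10 → 12 → M; chars BM.
Square: 5.51/2 → 2, 0.58/1 → 0; chars 20.

BM20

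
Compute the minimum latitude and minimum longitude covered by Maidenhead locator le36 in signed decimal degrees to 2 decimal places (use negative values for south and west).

-44.00, 46.00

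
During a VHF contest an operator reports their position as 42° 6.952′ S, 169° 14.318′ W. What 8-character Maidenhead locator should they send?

AE57jv12

Shift to the Maidenhead origin (180°W, 90°S): lon 10.76137, lat 47.88413.
Field (20°×10°, letters A–R): 10.76137/20 → 0 → A, 47.88413/10 → 4 → E; chars AE.
Square (2°×1°, digits 0–9): 10.76137/2 → 5, 7.88413/1 → 7; chars 57.
Subsquare (5′×2.5′, letters a–x): 0.76137/0.0833333 → 9 → j, 0.88413/0.0416667 → 21 → v; chars jv.
Extended square (30″×15″, digits 0–9): 0.01137/0.00833333 → 1, 0.00913/0.00416667 → 2; chars 12.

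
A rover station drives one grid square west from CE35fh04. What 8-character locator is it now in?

CE35eh94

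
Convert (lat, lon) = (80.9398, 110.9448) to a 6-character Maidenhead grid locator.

OR50lw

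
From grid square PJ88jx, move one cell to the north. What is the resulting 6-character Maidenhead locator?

PJ89ja

Latitude subsquare x = 23; +1 → 24, wraps to 0 = a, carry into square.
Latitude square 8; +1 → 9.
The longitude characters are unchanged.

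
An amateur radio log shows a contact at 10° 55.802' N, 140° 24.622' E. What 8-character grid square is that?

QK00ew93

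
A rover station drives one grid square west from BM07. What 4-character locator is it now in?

Longitude square 0; −1 → -1, wraps to 9, carry into field.
Longitude field B = 1; −1 → 0 = A.
The latitude characters are unchanged.

AM97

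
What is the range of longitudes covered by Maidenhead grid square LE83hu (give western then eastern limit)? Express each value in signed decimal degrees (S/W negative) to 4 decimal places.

Field L=11, E=4: +11·20° lon, +4·10° lat → SW at lon 40°, lat -50°.
Square 8, 3: +8·2° lon, +3·1° lat → SW at lon 56°, lat -47°.
Subsquare h=7, u=20: +7·0.0833333° lon, +20·0.0416667° lat → SW at lon 56.5833°, lat -46.1667°.
Cell spans 0.0833333° lon × 0.0416667° lat.
west 56.5833, east 56.6667.

56.5833, 56.6667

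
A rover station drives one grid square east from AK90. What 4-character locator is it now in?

BK00

Longitude square 9; +1 → 10, wraps to 0, carry into field.
Longitude field A = 0; +1 → 1 = B.
The latitude characters are unchanged.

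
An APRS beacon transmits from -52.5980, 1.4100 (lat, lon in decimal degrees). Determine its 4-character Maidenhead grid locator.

JD07

Offset from 180°W / 90°S: lon 181.41°, lat 37.40°.
Field: 181.41/20 → 9 → J, 37.40/10 → 3 → D; chars JD.
Square: 1.41/2 → 0, 7.40/1 → 7; chars 07.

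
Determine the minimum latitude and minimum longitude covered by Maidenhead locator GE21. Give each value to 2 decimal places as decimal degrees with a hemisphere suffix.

49.00° S, 56.00° W

Field G=6, E=4: +6·20° lon, +4·10° lat → SW at lon -60°, lat -50°.
Square 2, 1: +2·2° lon, +1·1° lat → SW at lon -56°, lat -49°.
latitude 49.00° S, longitude 56.00° W.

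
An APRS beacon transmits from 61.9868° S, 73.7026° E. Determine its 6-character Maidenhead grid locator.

MC68ua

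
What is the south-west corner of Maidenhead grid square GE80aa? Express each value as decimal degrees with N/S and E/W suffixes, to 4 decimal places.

50.0000° S, 44.0000° W

Field G=6, E=4: +6·20° lon, +4·10° lat → SW at lon -60°, lat -50°.
Square 8, 0: +8·2° lon, +0·1° lat → SW at lon -44°, lat -50°.
Subsquare a=0, a=0: +0·0.0833333° lon, +0·0.0416667° lat → SW at lon -44°, lat -50°.
latitude 50.0000° S, longitude 44.0000° W.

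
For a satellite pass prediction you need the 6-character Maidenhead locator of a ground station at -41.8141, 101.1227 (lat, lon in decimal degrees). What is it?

OE08ne

Shift to the Maidenhead origin (180°W, 90°S): lon 281.1227, lat 48.1859.
Field: 281.1227/20 → 14 → O, 48.1859/10 → 4 → E; chars OE.
Square: 1.1227/2 → 0, 8.1859/1 → 8; chars 08.
Subsquare: 1.1227/0.0833333 → 13 → n, 0.1859/0.0416667 → 4 → e; chars ne.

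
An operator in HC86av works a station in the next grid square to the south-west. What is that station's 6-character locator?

Longitude subsquare a = 0; −1 → -1, wraps to 23 = x, carry into square.
Longitude square 8; −1 → 7.
Latitude subsquare v = 21; −1 → 20 = u.

HC76xu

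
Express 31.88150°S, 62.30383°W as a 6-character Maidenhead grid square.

Shift to the Maidenhead origin (180°W, 90°S): lon 117.6962, lat 58.1185.
Field: lon ⌊117.6962/20⌋ = 5 → F; lat ⌊58.1185/10⌋ = 5 → F.
Square: lon ⌊17.6962/2⌋ = 8; lat ⌊8.1185/1⌋ = 8.
Subsquare: lon ⌊1.6962/0.0833333⌋ = 20 → u; lat ⌊0.1185/0.0416667⌋ = 2 → c.

FF88uc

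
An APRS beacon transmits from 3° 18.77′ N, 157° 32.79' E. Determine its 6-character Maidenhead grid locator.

QJ83sh

Add 180° to longitude and 90° to latitude: 337.5465, 93.3128.
Field: 337.5465/20 → 16 → Q, 93.3128/10 → 9 → J; chars QJ.
Square: 17.5465/2 → 8, 3.3128/1 → 3; chars 83.
Subsquare: 1.5465/0.0833333 → 18 → s, 0.3128/0.0416667 → 7 → h; chars sh.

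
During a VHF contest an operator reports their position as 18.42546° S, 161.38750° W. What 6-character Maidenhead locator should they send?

AH91hn

Shift to the Maidenhead origin (180°W, 90°S): lon 18.6125, lat 71.5745.
Field: lon ⌊18.6125/20⌋ = 0 → A; lat ⌊71.5745/10⌋ = 7 → H.
Square: lon ⌊18.6125/2⌋ = 9; lat ⌊1.5745/1⌋ = 1.
Subsquare: lon ⌊0.6125/0.0833333⌋ = 7 → h; lat ⌊0.5745/0.0416667⌋ = 13 → n.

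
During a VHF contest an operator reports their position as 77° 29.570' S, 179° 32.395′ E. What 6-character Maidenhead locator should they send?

RB92sm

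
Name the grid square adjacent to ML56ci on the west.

ML56bi

Longitude subsquare c = 2; −1 → 1 = b.
The latitude characters are unchanged.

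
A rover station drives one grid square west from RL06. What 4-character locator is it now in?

QL96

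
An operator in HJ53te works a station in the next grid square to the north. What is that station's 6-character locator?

HJ53tf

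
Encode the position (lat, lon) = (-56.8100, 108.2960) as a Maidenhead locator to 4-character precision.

OD43

Offset from 180°W / 90°S: lon 288.30°, lat 33.19°.
Field: 288.30/20 → 14 → O, 33.19/10 → 3 → D; chars OD.
Square: 8.30/2 → 4, 3.19/1 → 3; chars 43.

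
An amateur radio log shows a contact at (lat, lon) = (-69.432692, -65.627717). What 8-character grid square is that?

FC70en46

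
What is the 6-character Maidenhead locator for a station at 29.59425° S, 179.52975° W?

AG00fj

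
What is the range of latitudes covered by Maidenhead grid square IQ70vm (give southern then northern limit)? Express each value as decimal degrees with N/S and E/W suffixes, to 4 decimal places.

70.5000° N, 70.5417° N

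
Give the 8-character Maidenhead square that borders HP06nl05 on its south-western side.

Longitude extended square 0; −1 → -1, wraps to 9, carry into subsquare.
Longitude subsquare n = 13; −1 → 12 = m.
Latitude extended square 5; −1 → 4.

HP06ml94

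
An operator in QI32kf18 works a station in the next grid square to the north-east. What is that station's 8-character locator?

QI32kf29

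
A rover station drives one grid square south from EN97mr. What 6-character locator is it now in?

EN97mq

Latitude subsquare r = 17; −1 → 16 = q.
The longitude characters are unchanged.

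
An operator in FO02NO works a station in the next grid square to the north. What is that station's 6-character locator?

Latitude subsquare o = 14; +1 → 15 = p.
The longitude characters are unchanged.

FO02np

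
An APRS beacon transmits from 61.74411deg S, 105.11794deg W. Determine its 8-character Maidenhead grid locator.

DC78kg51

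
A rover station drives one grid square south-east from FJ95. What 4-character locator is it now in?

GJ04

Longitude square 9; +1 → 10, wraps to 0, carry into field.
Longitude field F = 5; +1 → 6 = G.
Latitude square 5; −1 → 4.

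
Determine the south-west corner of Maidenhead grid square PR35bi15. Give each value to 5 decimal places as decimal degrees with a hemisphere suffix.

85.35417° N, 126.09167° E

Field P=15, R=17: +15·20° lon, +17·10° lat → SW at lon 120°, lat 80°.
Square 3, 5: +3·2° lon, +5·1° lat → SW at lon 126°, lat 85°.
Subsquare b=1, i=8: +1·0.0833333° lon, +8·0.0416667° lat → SW at lon 126.083°, lat 85.3333°.
Extended square 1, 5: +1·0.00833333° lon, +5·0.00416667° lat → SW at lon 126.092°, lat 85.3542°.
latitude 85.35417° N, longitude 126.09167° E.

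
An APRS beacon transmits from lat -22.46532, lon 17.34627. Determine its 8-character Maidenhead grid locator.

JG87qm18

Add 180° to longitude and 90° to latitude: 197.34627, 67.53468.
Field: lon ⌊197.34627/20⌋ = 9 → J; lat ⌊67.53468/10⌋ = 6 → G.
Square: lon ⌊17.34627/2⌋ = 8; lat ⌊7.53468/1⌋ = 7.
Subsquare: lon ⌊1.34627/0.0833333⌋ = 16 → q; lat ⌊0.53468/0.0416667⌋ = 12 → m.
Extended square: lon ⌊0.01294/0.00833333⌋ = 1; lat ⌊0.03468/0.00416667⌋ = 8.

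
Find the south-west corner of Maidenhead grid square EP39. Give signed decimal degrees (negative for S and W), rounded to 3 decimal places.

69.000, -94.000

Field E=4, P=15: +4·20° lon, +15·10° lat → SW at lon -100°, lat 60°.
Square 3, 9: +3·2° lon, +9·1° lat → SW at lon -94°, lat 69°.
latitude 69.000, longitude -94.000.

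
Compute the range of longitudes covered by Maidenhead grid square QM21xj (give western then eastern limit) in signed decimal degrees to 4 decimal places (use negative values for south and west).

145.9167, 146.0000

Field Q=16, M=12: +16·20° lon, +12·10° lat → SW at lon 140°, lat 30°.
Square 2, 1: +2·2° lon, +1·1° lat → SW at lon 144°, lat 31°.
Subsquare x=23, j=9: +23·0.0833333° lon, +9·0.0416667° lat → SW at lon 145.917°, lat 31.375°.
Cell spans 0.0833333° lon × 0.0416667° lat.
west 145.9167, east 146.0000.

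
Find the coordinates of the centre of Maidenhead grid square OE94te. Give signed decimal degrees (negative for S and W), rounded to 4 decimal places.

Field O=14, E=4: +14·20° lon, +4·10° lat → SW at lon 100°, lat -50°.
Square 9, 4: +9·2° lon, +4·1° lat → SW at lon 118°, lat -46°.
Subsquare t=19, e=4: +19·0.0833333° lon, +4·0.0416667° lat → SW at lon 119.583°, lat -45.8333°.
Cell spans 0.0833333° lon × 0.0416667° lat. Centre is SW corner plus half of each.
latitude -45.8125, longitude 119.6250.

-45.8125, 119.6250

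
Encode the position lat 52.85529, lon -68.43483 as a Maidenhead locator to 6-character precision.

Add 180° to longitude and 90° to latitude: 111.5652, 142.8553.
Field: lon ⌊111.5652/20⌋ = 5 → F; lat ⌊142.8553/10⌋ = 14 → O.
Square: lon ⌊11.5652/2⌋ = 5; lat ⌊2.8553/1⌋ = 2.
Subsquare: lon ⌊1.5652/0.0833333⌋ = 18 → s; lat ⌊0.8553/0.0416667⌋ = 20 → u.

FO52su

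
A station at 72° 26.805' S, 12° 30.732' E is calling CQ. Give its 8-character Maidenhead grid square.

JB67gn12

Offset from 180°W / 90°S: lon 192.51220°, lat 17.55325°.
Field (20°×10°, letters A–R): lon ⌊192.51220/20⌋ = 9 → J; lat ⌊17.55325/10⌋ = 1 → B.
Square (2°×1°, digits 0–9): lon ⌊12.51220/2⌋ = 6; lat ⌊7.55325/1⌋ = 7.
Subsquare (5′×2.5′, letters a–x): lon ⌊0.51220/0.0833333⌋ = 6 → g; lat ⌊0.55325/0.0416667⌋ = 13 → n.
Extended square (30″×15″, digits 0–9): lon ⌊0.01220/0.00833333⌋ = 1; lat ⌊0.01158/0.00416667⌋ = 2.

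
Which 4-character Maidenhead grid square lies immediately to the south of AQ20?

AP29

Latitude square 0; −1 → -1, wraps to 9, carry into field.
Latitude field Q = 16; −1 → 15 = P.
The longitude characters are unchanged.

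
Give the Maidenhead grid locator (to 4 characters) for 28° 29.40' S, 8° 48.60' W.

IG51

Add 180° to longitude and 90° to latitude: 171.19, 61.51.
Field: lon ⌊171.19/20⌋ = 8 → I; lat ⌊61.51/10⌋ = 6 → G.
Square: lon ⌊11.19/2⌋ = 5; lat ⌊1.51/1⌋ = 1.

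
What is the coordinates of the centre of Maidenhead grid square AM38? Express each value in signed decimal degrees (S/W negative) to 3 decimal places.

38.500, -173.000

Field A=0, M=12: +0·20° lon, +12·10° lat → SW at lon -180°, lat 30°.
Square 3, 8: +3·2° lon, +8·1° lat → SW at lon -174°, lat 38°.
Cell spans 2° lon × 1° lat. Centre is SW corner plus half of each.
latitude 38.500, longitude -173.000.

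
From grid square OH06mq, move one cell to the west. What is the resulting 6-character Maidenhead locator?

OH06lq

Longitude subsquare m = 12; −1 → 11 = l.
The latitude characters are unchanged.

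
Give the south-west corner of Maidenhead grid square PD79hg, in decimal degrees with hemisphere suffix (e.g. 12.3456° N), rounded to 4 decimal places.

Field P=15, D=3: +15·20° lon, +3·10° lat → SW at lon 120°, lat -60°.
Square 7, 9: +7·2° lon, +9·1° lat → SW at lon 134°, lat -51°.
Subsquare h=7, g=6: +7·0.0833333° lon, +6·0.0416667° lat → SW at lon 134.583°, lat -50.75°.
latitude 50.7500° S, longitude 134.5833° E.

50.7500° S, 134.5833° E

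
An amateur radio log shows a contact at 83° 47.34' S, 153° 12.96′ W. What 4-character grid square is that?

Shift to the Maidenhead origin (180°W, 90°S): lon 26.78, lat 6.21.
Field (20°×10°, letters A–R): lon ⌊26.78/20⌋ = 1 → B; lat ⌊6.21/10⌋ = 0 → A.
Square (2°×1°, digits 0–9): lon ⌊6.78/2⌋ = 3; lat ⌊6.21/1⌋ = 6.

BA36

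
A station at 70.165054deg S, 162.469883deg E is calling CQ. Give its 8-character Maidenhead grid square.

Add 180° to longitude and 90° to latitude: 342.46988, 19.83495.
Field (20°×10°, letters A–R): lon ⌊342.46988/20⌋ = 17 → R; lat ⌊19.83495/10⌋ = 1 → B.
Square (2°×1°, digits 0–9): lon ⌊2.46988/2⌋ = 1; lat ⌊9.83495/1⌋ = 9.
Subsquare (5′×2.5′, letters a–x): lon ⌊0.46988/0.0833333⌋ = 5 → f; lat ⌊0.83495/0.0416667⌋ = 20 → u.
Extended square (30″×15″, digits 0–9): lon ⌊0.05322/0.00833333⌋ = 6; lat ⌊0.00161/0.00416667⌋ = 0.

RB19fu60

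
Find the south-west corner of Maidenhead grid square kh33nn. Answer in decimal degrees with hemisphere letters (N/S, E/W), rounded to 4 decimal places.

Field K=10, H=7: +10·20° lon, +7·10° lat → SW at lon 20°, lat -20°.
Square 3, 3: +3·2° lon, +3·1° lat → SW at lon 26°, lat -17°.
Subsquare n=13, n=13: +13·0.0833333° lon, +13·0.0416667° lat → SW at lon 27.0833°, lat -16.4583°.
latitude 16.4583° S, longitude 27.0833° E.

16.4583° S, 27.0833° E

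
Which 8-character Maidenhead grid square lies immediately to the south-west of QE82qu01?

QE82pu90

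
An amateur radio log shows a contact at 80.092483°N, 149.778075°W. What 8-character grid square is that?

BR50cc62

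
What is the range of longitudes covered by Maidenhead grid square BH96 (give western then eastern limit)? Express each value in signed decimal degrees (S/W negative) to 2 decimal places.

-142.00, -140.00

Field B=1, H=7: +1·20° lon, +7·10° lat → SW at lon -160°, lat -20°.
Square 9, 6: +9·2° lon, +6·1° lat → SW at lon -142°, lat -14°.
Cell spans 2° lon × 1° lat.
west -142.00, east -140.00.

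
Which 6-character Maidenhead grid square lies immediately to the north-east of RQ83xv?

Longitude subsquare x = 23; +1 → 24, wraps to 0 = a, carry into square.
Longitude square 8; +1 → 9.
Latitude subsquare v = 21; +1 → 22 = w.

RQ93aw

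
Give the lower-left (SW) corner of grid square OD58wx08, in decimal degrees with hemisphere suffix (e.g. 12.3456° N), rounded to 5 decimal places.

Field O=14, D=3: +14·20° lon, +3·10° lat → SW at lon 100°, lat -60°.
Square 5, 8: +5·2° lon, +8·1° lat → SW at lon 110°, lat -52°.
Subsquare w=22, x=23: +22·0.0833333° lon, +23·0.0416667° lat → SW at lon 111.833°, lat -51.0417°.
Extended square 0, 8: +0·0.00833333° lon, +8·0.00416667° lat → SW at lon 111.833°, lat -51.0083°.
latitude 51.00833° S, longitude 111.83333° E.

51.00833° S, 111.83333° E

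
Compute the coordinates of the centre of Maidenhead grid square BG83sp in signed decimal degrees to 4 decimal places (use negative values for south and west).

Field B=1, G=6: +1·20° lon, +6·10° lat → SW at lon -160°, lat -30°.
Square 8, 3: +8·2° lon, +3·1° lat → SW at lon -144°, lat -27°.
Subsquare s=18, p=15: +18·0.0833333° lon, +15·0.0416667° lat → SW at lon -142.5°, lat -26.375°.
Cell spans 0.0833333° lon × 0.0416667° lat. Centre is SW corner plus half of each.
latitude -26.3542, longitude -142.4583.

-26.3542, -142.4583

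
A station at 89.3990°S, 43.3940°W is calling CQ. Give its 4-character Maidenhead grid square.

Add 180° to longitude and 90° to latitude: 136.61, 0.60.
Field: 136.61/20 → 6 → G, 0.60/10 → 0 → A; chars GA.
Square: 16.61/2 → 8, 0.60/1 → 0; chars 80.

GA80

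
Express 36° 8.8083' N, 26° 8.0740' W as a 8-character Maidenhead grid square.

HM66wd35

Offset from 180°W / 90°S: lon 153.86543°, lat 126.14681°.
Field: 153.86543/20 → 7 → H, 126.14681/10 → 12 → M; chars HM.
Square: 13.86543/2 → 6, 6.14681/1 → 6; chars 66.
Subsquare: 1.86543/0.0833333 → 22 → w, 0.14681/0.0416667 → 3 → d; chars wd.
Extended square: 0.03210/0.00833333 → 3, 0.02181/0.00416667 → 5; chars 35.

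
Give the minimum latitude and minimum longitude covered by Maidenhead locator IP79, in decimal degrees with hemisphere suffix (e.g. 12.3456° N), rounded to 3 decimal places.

69.000° N, 6.000° W

Field I=8, P=15: +8·20° lon, +15·10° lat → SW at lon -20°, lat 60°.
Square 7, 9: +7·2° lon, +9·1° lat → SW at lon -6°, lat 69°.
latitude 69.000° N, longitude 6.000° W.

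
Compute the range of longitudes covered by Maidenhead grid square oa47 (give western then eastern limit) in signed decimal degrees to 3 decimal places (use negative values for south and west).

Field O=14, A=0: +14·20° lon, +0·10° lat → SW at lon 100°, lat -90°.
Square 4, 7: +4·2° lon, +7·1° lat → SW at lon 108°, lat -83°.
Cell spans 2° lon × 1° lat.
west 108.000, east 110.000.

108.000, 110.000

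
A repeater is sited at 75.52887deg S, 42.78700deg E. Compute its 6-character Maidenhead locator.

LB14jl

Offset from 180°W / 90°S: lon 222.7870°, lat 14.4711°.
Field: 222.7870/20 → 11 → L, 14.4711/10 → 1 → B; chars LB.
Square: 2.7870/2 → 1, 4.4711/1 → 4; chars 14.
Subsquare: 0.7870/0.0833333 → 9 → j, 0.4711/0.0416667 → 11 → l; chars jl.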